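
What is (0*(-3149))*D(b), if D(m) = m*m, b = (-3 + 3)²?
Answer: 0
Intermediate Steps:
b = 0 (b = 0² = 0)
D(m) = m²
(0*(-3149))*D(b) = (0*(-3149))*0² = 0*0 = 0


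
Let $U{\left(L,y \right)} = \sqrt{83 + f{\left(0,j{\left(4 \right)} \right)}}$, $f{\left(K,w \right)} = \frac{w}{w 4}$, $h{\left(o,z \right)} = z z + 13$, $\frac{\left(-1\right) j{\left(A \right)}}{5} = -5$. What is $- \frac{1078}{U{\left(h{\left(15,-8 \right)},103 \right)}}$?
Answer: $- \frac{2156 \sqrt{37}}{111} \approx -118.15$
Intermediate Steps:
$j{\left(A \right)} = 25$ ($j{\left(A \right)} = \left(-5\right) \left(-5\right) = 25$)
$h{\left(o,z \right)} = 13 + z^{2}$ ($h{\left(o,z \right)} = z^{2} + 13 = 13 + z^{2}$)
$f{\left(K,w \right)} = \frac{1}{4}$ ($f{\left(K,w \right)} = \frac{w}{4 w} = w \frac{1}{4 w} = \frac{1}{4}$)
$U{\left(L,y \right)} = \frac{3 \sqrt{37}}{2}$ ($U{\left(L,y \right)} = \sqrt{83 + \frac{1}{4}} = \sqrt{\frac{333}{4}} = \frac{3 \sqrt{37}}{2}$)
$- \frac{1078}{U{\left(h{\left(15,-8 \right)},103 \right)}} = - \frac{1078}{\frac{3}{2} \sqrt{37}} = - 1078 \frac{2 \sqrt{37}}{111} = - \frac{2156 \sqrt{37}}{111}$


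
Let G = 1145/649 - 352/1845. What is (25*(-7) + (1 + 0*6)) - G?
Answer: -210232547/1197405 ≈ -175.57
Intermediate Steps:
G = 1884077/1197405 (G = 1145*(1/649) - 352*1/1845 = 1145/649 - 352/1845 = 1884077/1197405 ≈ 1.5735)
(25*(-7) + (1 + 0*6)) - G = (25*(-7) + (1 + 0*6)) - 1*1884077/1197405 = (-175 + (1 + 0)) - 1884077/1197405 = (-175 + 1) - 1884077/1197405 = -174 - 1884077/1197405 = -210232547/1197405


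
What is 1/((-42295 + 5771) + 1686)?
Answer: -1/34838 ≈ -2.8704e-5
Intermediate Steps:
1/((-42295 + 5771) + 1686) = 1/(-36524 + 1686) = 1/(-34838) = -1/34838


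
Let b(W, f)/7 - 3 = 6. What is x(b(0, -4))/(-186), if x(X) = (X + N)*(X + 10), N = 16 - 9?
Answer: -2555/93 ≈ -27.473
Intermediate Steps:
N = 7
b(W, f) = 63 (b(W, f) = 21 + 7*6 = 21 + 42 = 63)
x(X) = (7 + X)*(10 + X) (x(X) = (X + 7)*(X + 10) = (7 + X)*(10 + X))
x(b(0, -4))/(-186) = (70 + 63² + 17*63)/(-186) = (70 + 3969 + 1071)*(-1/186) = 5110*(-1/186) = -2555/93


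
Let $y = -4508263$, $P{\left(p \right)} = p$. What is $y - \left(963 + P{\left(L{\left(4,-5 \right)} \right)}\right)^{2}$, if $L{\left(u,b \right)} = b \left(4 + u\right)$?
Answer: $-5360192$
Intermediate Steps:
$y - \left(963 + P{\left(L{\left(4,-5 \right)} \right)}\right)^{2} = -4508263 - \left(963 - 5 \left(4 + 4\right)\right)^{2} = -4508263 - \left(963 - 40\right)^{2} = -4508263 - 923^{2} = -4508263 - 851929 = -5360192$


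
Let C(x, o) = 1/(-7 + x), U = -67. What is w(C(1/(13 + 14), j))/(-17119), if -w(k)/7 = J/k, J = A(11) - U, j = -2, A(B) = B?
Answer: -34216/154071 ≈ -0.22208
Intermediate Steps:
J = 78 (J = 11 - 1*(-67) = 11 + 67 = 78)
w(k) = -546/k
w(C(1/(13 + 14), j))/(-17119) = -(-3822 + 546/(13 + 14))/(-17119) = -546/(1/(-7 + 1/27))*(-1/17119) = -546/(1/(-188/27))*(-1/17119) = -546/(-27/188)*(-1/17119) = -546*(-188/27)*(-1/17119) = (34216/9)*(-1/17119) = -34216/154071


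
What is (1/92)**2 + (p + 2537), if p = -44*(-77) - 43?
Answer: 49785249/8464 ≈ 5882.0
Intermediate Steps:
p = 3345 (p = 3388 - 43 = 3345)
(1/92)**2 + (p + 2537) = (1/92)**2 + (3345 + 2537) = (1/92)**2 + 5882 = 1/8464 + 5882 = 49785249/8464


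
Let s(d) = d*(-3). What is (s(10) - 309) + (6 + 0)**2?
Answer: -303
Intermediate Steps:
s(d) = -3*d
(s(10) - 309) + (6 + 0)**2 = (-3*10 - 309) + (6 + 0)**2 = (-30 - 309) + 6**2 = -339 + 36 = -303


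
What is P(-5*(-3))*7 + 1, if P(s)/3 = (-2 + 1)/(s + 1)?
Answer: -5/16 ≈ -0.31250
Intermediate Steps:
P(s) = -3/(1 + s) (P(s) = 3*((-2 + 1)/(s + 1)) = 3*(-1/(1 + s)) = -3/(1 + s))
P(-5*(-3))*7 + 1 = -3/(1 - 5*(-3))*7 + 1 = -3/(1 + 15)*7 + 1 = -3/16*7 + 1 = -21/16 + 1 = -5/16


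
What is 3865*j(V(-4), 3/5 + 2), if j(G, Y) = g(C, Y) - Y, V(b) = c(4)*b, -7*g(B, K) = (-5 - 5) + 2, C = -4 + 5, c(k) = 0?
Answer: -39423/7 ≈ -5631.9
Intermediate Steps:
C = 1
g(B, K) = 8/7 (g(B, K) = -((-5 - 5) + 2)/7 = -(-10 + 2)/7 = -⅐*(-8) = 8/7)
V(b) = 0 (V(b) = 0*b = 0)
j(G, Y) = 8/7 - Y
3865*j(V(-4), 3/5 + 2) = 3865*(8/7 - (3/5 + 2)) = 3865*(8/7 - (3*(⅕) + 2)) = 3865*(8/7 - (⅗ + 2)) = 3865*(8/7 - 1*13/5) = 3865*(8/7 - 13/5) = 3865*(-51/35) = -39423/7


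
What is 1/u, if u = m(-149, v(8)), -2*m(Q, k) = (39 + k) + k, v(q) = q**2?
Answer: -2/167 ≈ -0.011976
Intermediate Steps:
m(Q, k) = -39/2 - k (m(Q, k) = -((39 + k) + k)/2 = -(39 + 2*k)/2 = -39/2 - k)
u = -167/2 (u = -39/2 - 1*8**2 = -39/2 - 1*64 = -39/2 - 64 = -167/2 ≈ -83.500)
1/u = 1/(-167/2) = -2/167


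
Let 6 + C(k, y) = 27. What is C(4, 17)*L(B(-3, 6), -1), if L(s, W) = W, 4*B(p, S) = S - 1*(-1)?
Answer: -21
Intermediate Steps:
B(p, S) = 1/4 + S/4 (B(p, S) = (S - 1*(-1))/4 = (S + 1)/4 = (1 + S)/4 = 1/4 + S/4)
C(k, y) = 21 (C(k, y) = -6 + 27 = 21)
C(4, 17)*L(B(-3, 6), -1) = 21*(-1) = -21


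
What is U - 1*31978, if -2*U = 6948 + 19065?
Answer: -89969/2 ≈ -44985.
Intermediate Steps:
U = -26013/2 (U = -(6948 + 19065)/2 = -1/2*26013 = -26013/2 ≈ -13007.)
U - 1*31978 = -26013/2 - 1*31978 = -26013/2 - 31978 = -89969/2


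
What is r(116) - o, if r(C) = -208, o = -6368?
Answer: 6160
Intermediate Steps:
r(116) - o = -208 - 1*(-6368) = -208 + 6368 = 6160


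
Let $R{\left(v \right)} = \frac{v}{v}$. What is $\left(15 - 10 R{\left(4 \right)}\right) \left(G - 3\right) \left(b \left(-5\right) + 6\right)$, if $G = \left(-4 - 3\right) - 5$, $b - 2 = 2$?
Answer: $1050$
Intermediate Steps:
$b = 4$ ($b = 2 + 2 = 4$)
$G = -12$ ($G = -7 - 5 = -12$)
$R{\left(v \right)} = 1$
$\left(15 - 10 R{\left(4 \right)}\right) \left(G - 3\right) \left(b \left(-5\right) + 6\right) = \left(15 - 10\right) \left(-12 - 3\right) \left(4 \left(-5\right) + 6\right) = \left(15 - 10\right) \left(- 15 \left(-20 + 6\right)\right) = 5 \left(\left(-15\right) \left(-14\right)\right) = 5 \cdot 210 = 1050$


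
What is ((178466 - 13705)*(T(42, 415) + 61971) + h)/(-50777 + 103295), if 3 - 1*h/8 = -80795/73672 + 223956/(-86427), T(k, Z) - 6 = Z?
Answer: 909081313188697505/4644378229986 ≈ 1.9574e+5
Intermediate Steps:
T(k, Z) = 6 + Z
h = 4731545081/88434027 (h = 24 - 8*(-80795/73672 + 223956/(-86427)) = 24 - 8*(-80795*1/73672 + 223956*(-1/86427)) = 24 - 8*(-80795/73672 - 24884/9603) = 24 - 8*(-2609128433/707472216) = 24 + 2609128433/88434027 = 4731545081/88434027 ≈ 53.504)
((178466 - 13705)*(T(42, 415) + 61971) + h)/(-50777 + 103295) = ((178466 - 13705)*((6 + 415) + 61971) + 4731545081/88434027)/(-50777 + 103295) = (164761*(421 + 61971) + 4731545081/88434027)/52518 = (164761*62392 + 4731545081/88434027)*(1/52518) = (10279768312 + 4731545081/88434027)*(1/52518) = (909081313188697505/88434027)*(1/52518) = 909081313188697505/4644378229986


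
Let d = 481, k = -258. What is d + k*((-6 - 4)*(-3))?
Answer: -7259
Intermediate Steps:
d + k*((-6 - 4)*(-3)) = 481 - 258*(-6 - 4)*(-3) = 481 - (-2580)*(-3) = 481 - 258*30 = 481 - 7740 = -7259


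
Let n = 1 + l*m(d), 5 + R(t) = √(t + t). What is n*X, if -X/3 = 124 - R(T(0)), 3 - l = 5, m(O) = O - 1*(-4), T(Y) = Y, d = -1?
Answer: 1935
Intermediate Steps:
m(O) = 4 + O (m(O) = O + 4 = 4 + O)
l = -2 (l = 3 - 1*5 = 3 - 5 = -2)
R(t) = -5 + √2*√t (R(t) = -5 + √(t + t) = -5 + √(2*t) = -5 + √2*√t)
X = -387 (X = -3*(124 - (-5 + √2*√0)) = -3*(124 - (-5 + √2*0)) = -3*(124 - (-5 + 0)) = -3*(124 - 1*(-5)) = -3*(124 + 5) = -3*129 = -387)
n = -5 (n = 1 - 2*(4 - 1) = 1 - 2*3 = 1 - 6 = -5)
n*X = -5*(-387) = 1935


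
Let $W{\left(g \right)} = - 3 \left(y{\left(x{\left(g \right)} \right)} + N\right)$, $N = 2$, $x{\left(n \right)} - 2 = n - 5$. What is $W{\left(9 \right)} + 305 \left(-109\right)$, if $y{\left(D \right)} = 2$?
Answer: $-33257$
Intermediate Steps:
$x{\left(n \right)} = -3 + n$ ($x{\left(n \right)} = 2 + \left(n - 5\right) = 2 + \left(-5 + n\right) = -3 + n$)
$W{\left(g \right)} = -12$ ($W{\left(g \right)} = - 3 \left(2 + 2\right) = \left(-3\right) 4 = -12$)
$W{\left(9 \right)} + 305 \left(-109\right) = -12 + 305 \left(-109\right) = -12 - 33245 = -33257$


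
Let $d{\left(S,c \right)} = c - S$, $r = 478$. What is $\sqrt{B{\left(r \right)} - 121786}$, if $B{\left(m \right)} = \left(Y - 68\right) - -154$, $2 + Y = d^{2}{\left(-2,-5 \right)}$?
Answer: $i \sqrt{121693} \approx 348.85 i$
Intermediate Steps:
$Y = 7$ ($Y = -2 + \left(-5 - -2\right)^{2} = -2 + \left(-5 + 2\right)^{2} = -2 + \left(-3\right)^{2} = -2 + 9 = 7$)
$B{\left(m \right)} = 93$ ($B{\left(m \right)} = \left(7 - 68\right) - -154 = -61 + 154 = 93$)
$\sqrt{B{\left(r \right)} - 121786} = \sqrt{93 - 121786} = \sqrt{-121693} = i \sqrt{121693}$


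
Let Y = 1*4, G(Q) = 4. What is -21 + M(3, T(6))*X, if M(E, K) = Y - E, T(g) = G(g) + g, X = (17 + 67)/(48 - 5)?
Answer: -819/43 ≈ -19.047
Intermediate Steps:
X = 84/43 ≈ 1.9535
T(g) = 4 + g
Y = 4
M(E, K) = 4 - E
-21 + M(3, T(6))*X = -21 + (4 - 1*3)*(84/43) = -21 + (4 - 3)*(84/43) = -21 + 1*(84/43) = -21 + 84/43 = -819/43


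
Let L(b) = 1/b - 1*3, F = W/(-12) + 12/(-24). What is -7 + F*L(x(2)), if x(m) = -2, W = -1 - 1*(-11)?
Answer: -7/3 ≈ -2.3333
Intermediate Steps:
W = 10 (W = -1 + 11 = 10)
F = -4/3 (F = 10/(-12) + 12/(-24) = 10*(-1/12) + 12*(-1/24) = -⅚ - ½ = -4/3 ≈ -1.3333)
L(b) = -3 + 1/b (L(b) = 1/b - 3 = -3 + 1/b)
-7 + F*L(x(2)) = -7 - 4*(-3 + 1/(-2))/3 = -7 - 4*(-3 - ½)/3 = -7 - 4/3*(-7/2) = -7 + 14/3 = -7/3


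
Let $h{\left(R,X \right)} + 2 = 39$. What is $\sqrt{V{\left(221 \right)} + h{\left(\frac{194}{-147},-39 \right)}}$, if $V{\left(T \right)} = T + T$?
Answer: $\sqrt{479} \approx 21.886$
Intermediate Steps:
$h{\left(R,X \right)} = 37$ ($h{\left(R,X \right)} = -2 + 39 = 37$)
$V{\left(T \right)} = 2 T$
$\sqrt{V{\left(221 \right)} + h{\left(\frac{194}{-147},-39 \right)}} = \sqrt{2 \cdot 221 + 37} = \sqrt{442 + 37} = \sqrt{479}$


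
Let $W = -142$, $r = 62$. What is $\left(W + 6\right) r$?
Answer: $-8432$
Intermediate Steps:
$\left(W + 6\right) r = \left(-142 + 6\right) 62 = \left(-136\right) 62 = -8432$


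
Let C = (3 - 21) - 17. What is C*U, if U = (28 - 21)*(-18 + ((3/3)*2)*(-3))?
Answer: 5880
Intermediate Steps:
C = -35 (C = -18 - 17 = -35)
U = -168 (U = 7*(-18 + ((3*(⅓))*2)*(-3)) = 7*(-18 + (1*2)*(-3)) = 7*(-18 + 2*(-3)) = 7*(-18 - 6) = 7*(-24) = -168)
C*U = -35*(-168) = 5880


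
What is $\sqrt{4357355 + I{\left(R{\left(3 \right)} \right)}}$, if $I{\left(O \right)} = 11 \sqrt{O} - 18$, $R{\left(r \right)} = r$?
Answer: $\sqrt{4357337 + 11 \sqrt{3}} \approx 2087.4$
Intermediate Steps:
$I{\left(O \right)} = -18 + 11 \sqrt{O}$ ($I{\left(O \right)} = 11 \sqrt{O} - 18 = -18 + 11 \sqrt{O}$)
$\sqrt{4357355 + I{\left(R{\left(3 \right)} \right)}} = \sqrt{4357355 - \left(18 - 11 \sqrt{3}\right)} = \sqrt{4357337 + 11 \sqrt{3}}$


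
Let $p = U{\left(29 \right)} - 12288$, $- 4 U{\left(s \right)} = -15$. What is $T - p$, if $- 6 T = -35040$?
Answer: $\frac{72497}{4} \approx 18124.0$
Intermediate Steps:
$T = 5840$ ($T = \left(- \frac{1}{6}\right) \left(-35040\right) = 5840$)
$U{\left(s \right)} = \frac{15}{4}$ ($U{\left(s \right)} = \left(- \frac{1}{4}\right) \left(-15\right) = \frac{15}{4}$)
$p = - \frac{49137}{4}$ ($p = \frac{15}{4} - 12288 = - \frac{49137}{4} \approx -12284.0$)
$T - p = 5840 - - \frac{49137}{4} = 5840 + \frac{49137}{4} = \frac{72497}{4}$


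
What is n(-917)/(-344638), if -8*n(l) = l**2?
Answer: 120127/393872 ≈ 0.30499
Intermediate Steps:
n(l) = -l**2/8
n(-917)/(-344638) = -1/8*(-917)**2/(-344638) = -1/8*840889*(-1/344638) = -840889/8*(-1/344638) = 120127/393872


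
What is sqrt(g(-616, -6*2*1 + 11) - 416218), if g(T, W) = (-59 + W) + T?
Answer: I*sqrt(416894) ≈ 645.67*I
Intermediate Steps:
g(T, W) = -59 + T + W
sqrt(g(-616, -6*2*1 + 11) - 416218) = sqrt((-59 - 616 + (-6*2*1 + 11)) - 416218) = sqrt((-59 - 616 + (-12*1 + 11)) - 416218) = sqrt((-59 - 616 + (-12 + 11)) - 416218) = sqrt((-59 - 616 - 1) - 416218) = sqrt(-676 - 416218) = sqrt(-416894) = I*sqrt(416894)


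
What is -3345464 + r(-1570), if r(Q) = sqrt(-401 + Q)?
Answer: -3345464 + 3*I*sqrt(219) ≈ -3.3455e+6 + 44.396*I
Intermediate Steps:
-3345464 + r(-1570) = -3345464 + sqrt(-401 - 1570) = -3345464 + sqrt(-1971) = -3345464 + 3*I*sqrt(219)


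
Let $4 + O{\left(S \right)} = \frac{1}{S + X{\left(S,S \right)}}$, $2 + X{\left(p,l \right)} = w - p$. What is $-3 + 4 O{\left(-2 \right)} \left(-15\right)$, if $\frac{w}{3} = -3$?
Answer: $\frac{2667}{11} \approx 242.45$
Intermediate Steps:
$w = -9$ ($w = 3 \left(-3\right) = -9$)
$X{\left(p,l \right)} = -11 - p$ ($X{\left(p,l \right)} = -2 - \left(9 + p\right) = -11 - p$)
$O{\left(S \right)} = - \frac{45}{11}$ ($O{\left(S \right)} = -4 + \frac{1}{S - \left(11 + S\right)} = -4 + \frac{1}{-11} = -4 - \frac{1}{11} = - \frac{45}{11}$)
$-3 + 4 O{\left(-2 \right)} \left(-15\right) = -3 + 4 \left(- \frac{45}{11}\right) \left(-15\right) = -3 - - \frac{2700}{11} = -3 + \frac{2700}{11} = \frac{2667}{11}$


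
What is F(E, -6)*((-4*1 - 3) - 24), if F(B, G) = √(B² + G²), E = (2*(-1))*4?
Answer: -310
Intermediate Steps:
E = -8 (E = -2*4 = -8)
F(E, -6)*((-4*1 - 3) - 24) = √((-8)² + (-6)²)*((-4*1 - 3) - 24) = √(64 + 36)*((-4 - 3) - 24) = √100*(-7 - 24) = 10*(-31) = -310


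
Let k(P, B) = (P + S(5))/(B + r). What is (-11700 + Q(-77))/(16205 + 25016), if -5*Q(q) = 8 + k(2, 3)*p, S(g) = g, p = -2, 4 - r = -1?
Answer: -46805/164884 ≈ -0.28387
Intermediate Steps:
r = 5 (r = 4 - 1*(-1) = 4 + 1 = 5)
k(P, B) = (5 + P)/(5 + B) (k(P, B) = (P + 5)/(B + 5) = (5 + P)/(5 + B))
Q(q) = -5/4 (Q(q) = -(8 + ((5 + 2)/(5 + 3))*(-2))/5 = -(8 + (7/8)*(-2))/5 = -(8 - 7/4)/5 = -⅕*25/4 = -5/4)
(-11700 + Q(-77))/(16205 + 25016) = (-11700 - 5/4)/(16205 + 25016) = -46805/4/41221 = -46805/4*1/41221 = -46805/164884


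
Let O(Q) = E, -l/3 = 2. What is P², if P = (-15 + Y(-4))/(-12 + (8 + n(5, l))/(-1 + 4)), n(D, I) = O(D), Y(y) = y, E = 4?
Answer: 361/64 ≈ 5.6406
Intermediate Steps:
l = -6 (l = -3*2 = -6)
O(Q) = 4
n(D, I) = 4
P = 19/8 (P = (-15 - 4)/(-12 + (8 + 4)/(-1 + 4)) = -19/(-12 + 12/3) = -19/(-12 + 12*(⅓)) = -19/(-12 + 4) = -19/(-8) = -19*(-⅛) = 19/8 ≈ 2.3750)
P² = (19/8)² = 361/64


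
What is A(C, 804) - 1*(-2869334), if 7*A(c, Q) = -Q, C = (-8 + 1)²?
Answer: 20084534/7 ≈ 2.8692e+6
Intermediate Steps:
C = 49 (C = (-7)² = 49)
A(c, Q) = -Q/7 (A(c, Q) = (-Q)/7 = -Q/7)
A(C, 804) - 1*(-2869334) = -⅐*804 - 1*(-2869334) = -804/7 + 2869334 = 20084534/7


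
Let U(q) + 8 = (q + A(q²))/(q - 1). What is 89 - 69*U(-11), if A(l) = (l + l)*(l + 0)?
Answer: 675797/4 ≈ 1.6895e+5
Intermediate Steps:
A(l) = 2*l² (A(l) = (2*l)*l = 2*l²)
U(q) = -8 + (q + 2*q⁴)/(-1 + q) (U(q) = -8 + (q + 2*(q²)²)/(q - 1) = -8 + (q + 2*q⁴)/(-1 + q))
89 - 69*U(-11) = 89 - 69*(8 - 7*(-11) + 2*(-11)⁴)/(-1 - 11) = 89 - 69*(8 + 77 + 2*14641)/(-12) = 89 - (-23)*(8 + 77 + 29282)/4 = 89 - (-23)*29367/4 = 89 - 69*(-9789/4) = 89 + 675441/4 = 675797/4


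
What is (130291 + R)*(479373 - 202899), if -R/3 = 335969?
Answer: -242638005984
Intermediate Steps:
R = -1007907 (R = -3*335969 = -1007907)
(130291 + R)*(479373 - 202899) = (130291 - 1007907)*(479373 - 202899) = -877616*276474 = -242638005984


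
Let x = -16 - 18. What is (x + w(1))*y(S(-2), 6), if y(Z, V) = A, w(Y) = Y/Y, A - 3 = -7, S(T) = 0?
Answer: 132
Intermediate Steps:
A = -4 (A = 3 - 7 = -4)
w(Y) = 1
y(Z, V) = -4
x = -34
(x + w(1))*y(S(-2), 6) = (-34 + 1)*(-4) = -33*(-4) = 132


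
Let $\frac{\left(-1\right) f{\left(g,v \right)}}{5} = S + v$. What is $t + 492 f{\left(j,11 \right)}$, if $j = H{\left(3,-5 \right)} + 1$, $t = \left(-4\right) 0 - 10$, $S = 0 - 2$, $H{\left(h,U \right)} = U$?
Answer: $-22150$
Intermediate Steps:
$S = -2$
$t = -10$ ($t = 0 - 10 = -10$)
$j = -4$ ($j = -5 + 1 = -4$)
$f{\left(g,v \right)} = 10 - 5 v$ ($f{\left(g,v \right)} = - 5 \left(-2 + v\right) = 10 - 5 v$)
$t + 492 f{\left(j,11 \right)} = -10 + 492 \left(10 - 55\right) = -10 + 492 \left(-45\right) = -10 - 22140 = -22150$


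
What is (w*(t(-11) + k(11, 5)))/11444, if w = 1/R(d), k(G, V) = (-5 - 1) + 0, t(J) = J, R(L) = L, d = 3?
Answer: -17/34332 ≈ -0.00049516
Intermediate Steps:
k(G, V) = -6 (k(G, V) = -6 + 0 = -6)
w = 1/3 ≈ 0.33333
(w*(t(-11) + k(11, 5)))/11444 = ((-11 - 6)/3)/11444 = ((1/3)*(-17))*(1/11444) = -17/3*1/11444 = -17/34332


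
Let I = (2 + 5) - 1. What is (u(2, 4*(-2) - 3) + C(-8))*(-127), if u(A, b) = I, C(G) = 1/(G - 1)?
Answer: -6731/9 ≈ -747.89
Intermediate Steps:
I = 6 (I = 7 - 1 = 6)
C(G) = 1/(-1 + G)
u(A, b) = 6
(u(2, 4*(-2) - 3) + C(-8))*(-127) = (6 + 1/(-1 - 8))*(-127) = (6 + 1/(-9))*(-127) = (6 - ⅑)*(-127) = (53/9)*(-127) = -6731/9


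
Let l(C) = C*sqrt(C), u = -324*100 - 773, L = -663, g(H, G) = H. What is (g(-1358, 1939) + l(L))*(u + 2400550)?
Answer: -3214897966 - 1569570951*I*sqrt(663) ≈ -3.2149e+9 - 4.0415e+10*I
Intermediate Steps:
u = -33173 (u = -32400 - 773 = -33173)
l(C) = C**(3/2)
(g(-1358, 1939) + l(L))*(u + 2400550) = (-1358 + (-663)**(3/2))*(-33173 + 2400550) = (-1358 - 663*I*sqrt(663))*2367377 = -3214897966 - 1569570951*I*sqrt(663)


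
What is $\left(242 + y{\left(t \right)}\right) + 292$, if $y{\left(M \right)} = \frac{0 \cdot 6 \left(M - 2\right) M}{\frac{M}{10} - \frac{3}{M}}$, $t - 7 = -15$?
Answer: $534$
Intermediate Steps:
$t = -8$ ($t = 7 - 15 = -8$)
$y{\left(M \right)} = 0$ ($y{\left(M \right)} = \frac{0 \left(-2 + M\right) M}{M \frac{1}{10} - \frac{3}{M}} = \frac{0 M \left(-2 + M\right)}{\frac{M}{10} - \frac{3}{M}} = \frac{0}{- \frac{3}{M} + \frac{M}{10}} = 0$)
$\left(242 + y{\left(t \right)}\right) + 292 = \left(242 + 0\right) + 292 = 242 + 292 = 534$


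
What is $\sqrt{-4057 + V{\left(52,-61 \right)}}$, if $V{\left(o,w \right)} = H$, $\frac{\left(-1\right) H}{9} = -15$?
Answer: $i \sqrt{3922} \approx 62.626 i$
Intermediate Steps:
$H = 135$ ($H = \left(-9\right) \left(-15\right) = 135$)
$V{\left(o,w \right)} = 135$
$\sqrt{-4057 + V{\left(52,-61 \right)}} = \sqrt{-4057 + 135} = \sqrt{-3922} = i \sqrt{3922}$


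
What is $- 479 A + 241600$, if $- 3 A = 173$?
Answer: $\frac{807667}{3} \approx 2.6922 \cdot 10^{5}$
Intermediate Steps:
$A = - \frac{173}{3}$ ($A = \left(- \frac{1}{3}\right) 173 = - \frac{173}{3} \approx -57.667$)
$- 479 A + 241600 = \left(-479\right) \left(- \frac{173}{3}\right) + 241600 = \frac{82867}{3} + 241600 = \frac{807667}{3}$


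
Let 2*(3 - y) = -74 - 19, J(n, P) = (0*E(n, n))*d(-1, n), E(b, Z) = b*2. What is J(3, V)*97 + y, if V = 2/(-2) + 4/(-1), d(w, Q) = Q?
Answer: 99/2 ≈ 49.500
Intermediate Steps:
E(b, Z) = 2*b
V = -5 (V = 2*(-1/2) + 4*(-1) = -1 - 4 = -5)
J(n, P) = 0 (J(n, P) = (0*(2*n))*n = 0*n = 0)
y = 99/2 (y = 3 - (-74 - 19)/2 = 3 - 1/2*(-93) = 3 + 93/2 = 99/2 ≈ 49.500)
J(3, V)*97 + y = 0*97 + 99/2 = 0 + 99/2 = 99/2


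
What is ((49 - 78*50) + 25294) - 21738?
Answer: -295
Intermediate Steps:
((49 - 78*50) + 25294) - 21738 = ((49 - 3900) + 25294) - 21738 = (-3851 + 25294) - 21738 = 21443 - 21738 = -295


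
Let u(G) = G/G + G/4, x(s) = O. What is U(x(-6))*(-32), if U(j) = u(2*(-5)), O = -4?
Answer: 48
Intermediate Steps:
x(s) = -4
u(G) = 1 + G/4 (u(G) = 1 + G*(¼) = 1 + G/4)
U(j) = -3/2 (U(j) = 1 + (2*(-5))/4 = 1 + (¼)*(-10) = 1 - 5/2 = -3/2)
U(x(-6))*(-32) = -3/2*(-32) = 48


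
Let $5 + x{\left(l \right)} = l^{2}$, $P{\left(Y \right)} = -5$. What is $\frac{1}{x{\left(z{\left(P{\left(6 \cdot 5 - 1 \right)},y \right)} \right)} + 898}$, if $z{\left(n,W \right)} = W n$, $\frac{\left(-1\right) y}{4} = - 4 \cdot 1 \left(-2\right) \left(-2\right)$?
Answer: $\frac{1}{103293} \approx 9.6812 \cdot 10^{-6}$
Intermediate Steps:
$y = 64$ ($y = - 4 - 4 \cdot 1 \left(-2\right) \left(-2\right) = - 4 \left(-4\right) \left(-2\right) \left(-2\right) = - 4 \cdot 8 \left(-2\right) = \left(-4\right) \left(-16\right) = 64$)
$x{\left(l \right)} = -5 + l^{2}$
$\frac{1}{x{\left(z{\left(P{\left(6 \cdot 5 - 1 \right)},y \right)} \right)} + 898} = \frac{1}{\left(-5 + \left(64 \left(-5\right)\right)^{2}\right) + 898} = \frac{1}{\left(-5 + \left(-320\right)^{2}\right) + 898} = \frac{1}{\left(-5 + 102400\right) + 898} = \frac{1}{102395 + 898} = \frac{1}{103293}$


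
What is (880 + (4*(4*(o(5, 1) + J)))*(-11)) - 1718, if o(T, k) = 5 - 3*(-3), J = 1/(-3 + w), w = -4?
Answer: -22938/7 ≈ -3276.9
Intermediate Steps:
J = -1/7 (J = 1/(-3 - 4) = 1/(-7) = -1/7 ≈ -0.14286)
o(T, k) = 14 (o(T, k) = 5 + 9 = 14)
(880 + (4*(4*(o(5, 1) + J)))*(-11)) - 1718 = (880 + (4*(4*(14 - 1/7)))*(-11)) - 1718 = (880 + (4*(4*(97/7)))*(-11)) - 1718 = (880 + (4*(388/7))*(-11)) - 1718 = (880 + (1552/7)*(-11)) - 1718 = (880 - 17072/7) - 1718 = -10912/7 - 1718 = -22938/7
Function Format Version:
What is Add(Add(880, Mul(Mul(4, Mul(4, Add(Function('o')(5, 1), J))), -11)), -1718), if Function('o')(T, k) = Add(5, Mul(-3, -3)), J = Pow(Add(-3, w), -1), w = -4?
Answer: Rational(-22938, 7) ≈ -3276.9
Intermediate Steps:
J = Rational(-1, 7) (J = Pow(Add(-3, -4), -1) = Pow(-7, -1) = Rational(-1, 7) ≈ -0.14286)
Function('o')(T, k) = 14 (Function('o')(T, k) = Add(5, 9) = 14)
Add(Add(880, Mul(Mul(4, Mul(4, Add(Function('o')(5, 1), J))), -11)), -1718) = Add(Add(880, Mul(Mul(4, Mul(4, Add(14, Rational(-1, 7)))), -11)), -1718) = Add(Add(880, Mul(Mul(4, Mul(4, Rational(97, 7))), -11)), -1718) = Add(Add(880, Mul(Mul(4, Rational(388, 7)), -11)), -1718) = Add(Add(880, Mul(Rational(1552, 7), -11)), -1718) = Add(Add(880, Rational(-17072, 7)), -1718) = Add(Rational(-10912, 7), -1718) = Rational(-22938, 7)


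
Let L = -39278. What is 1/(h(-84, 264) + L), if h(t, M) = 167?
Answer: -1/39111 ≈ -2.5568e-5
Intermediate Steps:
1/(h(-84, 264) + L) = 1/(167 - 39278) = 1/(-39111) = -1/39111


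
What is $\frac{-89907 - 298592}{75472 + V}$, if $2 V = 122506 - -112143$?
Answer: $- \frac{776998}{385593} \approx -2.0151$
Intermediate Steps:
$V = \frac{234649}{2}$ ($V = \frac{122506 - -112143}{2} = \frac{122506 + 112143}{2} = \frac{1}{2} \cdot 234649 = \frac{234649}{2} \approx 1.1732 \cdot 10^{5}$)
$\frac{-89907 - 298592}{75472 + V} = \frac{-89907 - 298592}{75472 + \frac{234649}{2}} = - \frac{388499}{\frac{385593}{2}} = \left(-388499\right) \frac{2}{385593} = - \frac{776998}{385593}$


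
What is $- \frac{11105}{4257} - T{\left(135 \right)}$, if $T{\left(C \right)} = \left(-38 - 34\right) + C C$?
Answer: $- \frac{77288426}{4257} \approx -18156.0$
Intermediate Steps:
$T{\left(C \right)} = -72 + C^{2}$
$- \frac{11105}{4257} - T{\left(135 \right)} = - \frac{11105}{4257} - \left(-72 + 135^{2}\right) = \left(-11105\right) \frac{1}{4257} - \left(-72 + 18225\right) = - \frac{11105}{4257} - 18153 = - \frac{77288426}{4257}$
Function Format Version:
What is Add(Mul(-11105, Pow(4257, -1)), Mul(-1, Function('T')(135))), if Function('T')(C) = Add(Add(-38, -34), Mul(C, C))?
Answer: Rational(-77288426, 4257) ≈ -18156.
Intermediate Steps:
Function('T')(C) = Add(-72, Pow(C, 2))
Add(Mul(-11105, Pow(4257, -1)), Mul(-1, Function('T')(135))) = Add(Mul(-11105, Pow(4257, -1)), Mul(-1, Add(-72, Pow(135, 2)))) = Add(Mul(-11105, Rational(1, 4257)), Mul(-1, Add(-72, 18225))) = Add(Rational(-11105, 4257), Mul(-1, 18153)) = Add(Rational(-11105, 4257), -18153) = Rational(-77288426, 4257)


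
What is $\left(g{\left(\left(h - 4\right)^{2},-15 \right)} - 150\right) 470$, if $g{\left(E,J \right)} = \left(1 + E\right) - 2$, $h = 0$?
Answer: $-63450$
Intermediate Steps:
$g{\left(E,J \right)} = -1 + E$
$\left(g{\left(\left(h - 4\right)^{2},-15 \right)} - 150\right) 470 = \left(\left(-1 + \left(0 - 4\right)^{2}\right) - 150\right) 470 = \left(\left(-1 + \left(-4\right)^{2}\right) - 150\right) 470 = \left(\left(-1 + 16\right) - 150\right) 470 = \left(15 - 150\right) 470 = \left(-135\right) 470 = -63450$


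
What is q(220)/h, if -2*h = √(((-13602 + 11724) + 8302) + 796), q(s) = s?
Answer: -44*√5/19 ≈ -5.1783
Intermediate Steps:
h = -19*√5 (h = -√(((-13602 + 11724) + 8302) + 796)/2 = -√((-1878 + 8302) + 796)/2 = -√(6424 + 796)/2 = -19*√5 ≈ -42.485)
q(220)/h = 220/((-19*√5)) = 220*(-√5/95) = -44*√5/19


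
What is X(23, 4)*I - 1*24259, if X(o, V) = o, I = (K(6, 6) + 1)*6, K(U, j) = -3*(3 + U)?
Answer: -27847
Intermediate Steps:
K(U, j) = -9 - 3*U
I = -156 (I = ((-9 - 3*6) + 1)*6 = ((-9 - 18) + 1)*6 = (-27 + 1)*6 = -26*6 = -156)
X(23, 4)*I - 1*24259 = 23*(-156) - 1*24259 = -3588 - 24259 = -27847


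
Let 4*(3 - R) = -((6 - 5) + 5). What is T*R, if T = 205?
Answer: 1845/2 ≈ 922.50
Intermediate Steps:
R = 9/2 (R = 3 - (-1)*((6 - 5) + 5)/4 = 3 - (-1)*(1 + 5)/4 = 3 - (-1)*6/4 = 3 - ¼*(-6) = 3 + 3/2 = 9/2 ≈ 4.5000)
T*R = 205*(9/2) = 1845/2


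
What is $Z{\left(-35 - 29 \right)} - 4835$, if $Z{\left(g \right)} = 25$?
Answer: $-4810$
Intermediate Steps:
$Z{\left(-35 - 29 \right)} - 4835 = 25 - 4835 = -4810$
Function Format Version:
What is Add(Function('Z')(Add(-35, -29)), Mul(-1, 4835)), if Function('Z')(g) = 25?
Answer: -4810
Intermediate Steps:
Add(Function('Z')(Add(-35, -29)), Mul(-1, 4835)) = Add(25, Mul(-1, 4835)) = Add(25, -4835) = -4810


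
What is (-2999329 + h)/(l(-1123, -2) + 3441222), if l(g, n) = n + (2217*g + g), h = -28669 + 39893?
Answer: -996035/316802 ≈ -3.1440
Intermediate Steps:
h = 11224
l(g, n) = n + 2218*g
(-2999329 + h)/(l(-1123, -2) + 3441222) = (-2999329 + 11224)/((-2 + 2218*(-1123)) + 3441222) = -2988105/((-2 - 2490814) + 3441222) = -2988105/(-2490816 + 3441222) = -2988105/950406 = -2988105*1/950406 = -996035/316802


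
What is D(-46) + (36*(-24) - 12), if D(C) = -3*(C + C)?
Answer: -600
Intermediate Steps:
D(C) = -6*C
D(-46) + (36*(-24) - 12) = -6*(-46) + (36*(-24) - 12) = 276 + (-864 - 12) = 276 - 876 = -600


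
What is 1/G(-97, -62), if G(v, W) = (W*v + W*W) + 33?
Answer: 1/9891 ≈ 0.00010110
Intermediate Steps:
G(v, W) = 33 + W² + W*v (G(v, W) = (W*v + W²) + 33 = (W² + W*v) + 33 = 33 + W² + W*v)
1/G(-97, -62) = 1/(33 + (-62)² - 62*(-97)) = 1/(33 + 3844 + 6014) = 1/9891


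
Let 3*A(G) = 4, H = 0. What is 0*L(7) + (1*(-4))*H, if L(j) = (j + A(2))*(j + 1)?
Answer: 0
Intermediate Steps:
A(G) = 4/3 (A(G) = (1/3)*4 = 4/3)
L(j) = (1 + j)*(4/3 + j) (L(j) = (j + 4/3)*(j + 1) = (4/3 + j)*(1 + j) = (1 + j)*(4/3 + j))
0*L(7) + (1*(-4))*H = 0*(4/3 + 7**2 + (7/3)*7) + (1*(-4))*0 = 0*(4/3 + 49 + 49/3) - 4*0 = 0*(200/3) + 0 = 0 + 0 = 0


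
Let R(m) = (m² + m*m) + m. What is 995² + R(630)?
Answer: 1784455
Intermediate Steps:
R(m) = m + 2*m² (R(m) = (m² + m²) + m = 2*m² + m = m + 2*m²)
995² + R(630) = 995² + 630*(1 + 2*630) = 990025 + 630*(1 + 1260) = 990025 + 630*1261 = 990025 + 794430 = 1784455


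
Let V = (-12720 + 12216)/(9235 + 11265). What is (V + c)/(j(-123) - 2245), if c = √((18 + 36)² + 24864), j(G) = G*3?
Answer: 63/6698375 - √6945/1307 ≈ -0.063752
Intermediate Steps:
j(G) = 3*G
c = 2*√6945 (c = √(54² + 24864) = √(2916 + 24864) = √27780 = 2*√6945 ≈ 166.67)
V = -126/5125 (V = -504/20500 = -504*1/20500 = -126/5125 ≈ -0.024585)
(V + c)/(j(-123) - 2245) = (-126/5125 + 2*√6945)/(3*(-123) - 2245) = (-126/5125 + 2*√6945)/(-369 - 2245) = (-126/5125 + 2*√6945)/(-2614) = (-126/5125 + 2*√6945)*(-1/2614) = 63/6698375 - √6945/1307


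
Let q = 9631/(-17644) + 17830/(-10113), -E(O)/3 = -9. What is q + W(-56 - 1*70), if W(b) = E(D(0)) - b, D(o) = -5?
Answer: 26888376293/178433772 ≈ 150.69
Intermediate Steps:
E(O) = 27 (E(O) = -3*(-9) = 27)
q = -411990823/178433772 (q = 9631*(-1/17644) + 17830*(-1/10113) = -9631/17644 - 17830/10113 = -411990823/178433772 ≈ -2.3089)
W(b) = 27 - b
q + W(-56 - 1*70) = -411990823/178433772 + (27 - (-56 - 1*70)) = -411990823/178433772 + (27 - (-56 - 70)) = -411990823/178433772 + (27 - 1*(-126)) = -411990823/178433772 + (27 + 126) = -411990823/178433772 + 153 = 26888376293/178433772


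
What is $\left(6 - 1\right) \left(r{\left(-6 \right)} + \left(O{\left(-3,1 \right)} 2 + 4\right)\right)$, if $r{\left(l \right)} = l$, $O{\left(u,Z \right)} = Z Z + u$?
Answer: $-30$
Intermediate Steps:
$O{\left(u,Z \right)} = u + Z^{2}$ ($O{\left(u,Z \right)} = Z^{2} + u = u + Z^{2}$)
$\left(6 - 1\right) \left(r{\left(-6 \right)} + \left(O{\left(-3,1 \right)} 2 + 4\right)\right) = \left(6 - 1\right) \left(-6 + \left(\left(-3 + 1^{2}\right) 2 + 4\right)\right) = \left(6 - 1\right) \left(-6 + \left(\left(-3 + 1\right) 2 + 4\right)\right) = 5 \left(-6 + \left(\left(-2\right) 2 + 4\right)\right) = 5 \left(-6 + \left(-4 + 4\right)\right) = 5 \left(-6 + 0\right) = 5 \left(-6\right) = -30$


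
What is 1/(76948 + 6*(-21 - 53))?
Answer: 1/76504 ≈ 1.3071e-5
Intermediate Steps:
1/(76948 + 6*(-21 - 53)) = 1/(76948 + 6*(-74)) = 1/(76948 - 444) = 1/76504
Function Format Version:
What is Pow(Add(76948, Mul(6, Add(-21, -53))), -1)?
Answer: Rational(1, 76504) ≈ 1.3071e-5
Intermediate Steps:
Pow(Add(76948, Mul(6, Add(-21, -53))), -1) = Pow(Add(76948, Mul(6, -74)), -1) = Pow(Add(76948, -444), -1) = Pow(76504, -1) = Rational(1, 76504)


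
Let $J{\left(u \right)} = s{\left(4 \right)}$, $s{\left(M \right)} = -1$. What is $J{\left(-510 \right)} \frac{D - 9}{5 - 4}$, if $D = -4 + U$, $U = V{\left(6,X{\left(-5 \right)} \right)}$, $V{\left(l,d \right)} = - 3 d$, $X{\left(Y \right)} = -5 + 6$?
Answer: $16$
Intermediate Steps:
$X{\left(Y \right)} = 1$
$U = -3$ ($U = \left(-3\right) 1 = -3$)
$J{\left(u \right)} = -1$
$D = -7$ ($D = -4 - 3 = -7$)
$J{\left(-510 \right)} \frac{D - 9}{5 - 4} = - \frac{-7 - 9}{5 - 4} = - \frac{-16}{1} = - \left(-16\right) 1 = \left(-1\right) \left(-16\right) = 16$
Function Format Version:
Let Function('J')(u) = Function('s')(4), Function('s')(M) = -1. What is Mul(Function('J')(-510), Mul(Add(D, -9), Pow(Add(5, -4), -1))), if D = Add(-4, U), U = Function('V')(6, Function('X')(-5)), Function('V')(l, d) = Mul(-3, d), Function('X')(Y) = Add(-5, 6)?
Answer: 16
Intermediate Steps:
Function('X')(Y) = 1
U = -3 (U = Mul(-3, 1) = -3)
Function('J')(u) = -1
D = -7 (D = Add(-4, -3) = -7)
Mul(Function('J')(-510), Mul(Add(D, -9), Pow(Add(5, -4), -1))) = Mul(-1, Mul(Add(-7, -9), Pow(Add(5, -4), -1))) = Mul(-1, Mul(-16, Pow(1, -1))) = Mul(-1, Mul(-16, 1)) = Mul(-1, -16) = 16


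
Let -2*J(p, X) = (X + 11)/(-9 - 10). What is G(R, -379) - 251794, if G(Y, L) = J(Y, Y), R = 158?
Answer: -9568003/38 ≈ -2.5179e+5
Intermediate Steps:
J(p, X) = 11/38 + X/38 (J(p, X) = -(X + 11)/(2*(-9 - 10)) = -(11 + X)/(2*(-19)) = -(11 + X)*(-1)/(2*19) = -(-11/19 - X/19)/2 = 11/38 + X/38)
G(Y, L) = 11/38 + Y/38
G(R, -379) - 251794 = (11/38 + (1/38)*158) - 251794 = (11/38 + 79/19) - 251794 = 169/38 - 251794 = -9568003/38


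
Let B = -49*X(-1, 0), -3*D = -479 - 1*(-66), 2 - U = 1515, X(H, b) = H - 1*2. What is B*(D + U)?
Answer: -202174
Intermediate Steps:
X(H, b) = -2 + H (X(H, b) = H - 2 = -2 + H)
U = -1513 (U = 2 - 1*1515 = 2 - 1515 = -1513)
D = 413/3 (D = -(-479 - 1*(-66))/3 = -(-479 + 66)/3 = -⅓*(-413) = 413/3 ≈ 137.67)
B = 147 (B = -49*(-2 - 1) = -49*(-3) = 147)
B*(D + U) = 147*(413/3 - 1513) = 147*(-4126/3) = -202174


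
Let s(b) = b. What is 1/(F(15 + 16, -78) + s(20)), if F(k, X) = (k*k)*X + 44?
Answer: -1/74894 ≈ -1.3352e-5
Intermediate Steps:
F(k, X) = 44 + X*k² (F(k, X) = k²*X + 44 = X*k² + 44 = 44 + X*k²)
1/(F(15 + 16, -78) + s(20)) = 1/((44 - 78*(15 + 16)²) + 20) = 1/((44 - 78*31²) + 20) = 1/((44 - 78*961) + 20) = 1/((44 - 74958) + 20) = 1/(-74914 + 20) = 1/(-74894) = -1/74894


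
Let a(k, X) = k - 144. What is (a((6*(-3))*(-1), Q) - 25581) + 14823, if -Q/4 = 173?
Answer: -10884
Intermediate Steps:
Q = -692 (Q = -4*173 = -692)
a(k, X) = -144 + k
(a((6*(-3))*(-1), Q) - 25581) + 14823 = ((-144 + (6*(-3))*(-1)) - 25581) + 14823 = ((-144 - 18*(-1)) - 25581) + 14823 = ((-144 + 18) - 25581) + 14823 = (-126 - 25581) + 14823 = -25707 + 14823 = -10884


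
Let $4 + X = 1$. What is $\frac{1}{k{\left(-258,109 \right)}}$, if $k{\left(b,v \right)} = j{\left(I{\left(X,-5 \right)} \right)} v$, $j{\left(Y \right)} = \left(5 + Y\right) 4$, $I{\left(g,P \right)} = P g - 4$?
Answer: $\frac{1}{6976} \approx 0.00014335$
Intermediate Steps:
$X = -3$ ($X = -4 + 1 = -3$)
$I{\left(g,P \right)} = -4 + P g$
$j{\left(Y \right)} = 20 + 4 Y$
$k{\left(b,v \right)} = 64 v$ ($k{\left(b,v \right)} = \left(20 + 4 \left(-4 - -15\right)\right) v = \left(20 + 4 \left(-4 + 15\right)\right) v = \left(20 + 4 \cdot 11\right) v = \left(20 + 44\right) v = 64 v$)
$\frac{1}{k{\left(-258,109 \right)}} = \frac{1}{64 \cdot 109} = \frac{1}{6976}$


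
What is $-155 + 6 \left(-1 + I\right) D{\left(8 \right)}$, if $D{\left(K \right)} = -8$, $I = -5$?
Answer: $133$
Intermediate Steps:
$-155 + 6 \left(-1 + I\right) D{\left(8 \right)} = -155 + 6 \left(-1 - 5\right) \left(-8\right) = -155 + 6 \left(-6\right) \left(-8\right) = -155 - -288 = -155 + 288 = 133$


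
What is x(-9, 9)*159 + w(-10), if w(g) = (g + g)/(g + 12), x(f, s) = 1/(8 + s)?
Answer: -11/17 ≈ -0.64706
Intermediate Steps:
w(g) = 2*g/(12 + g) (w(g) = (2*g)/(12 + g) = 2*g/(12 + g))
x(-9, 9)*159 + w(-10) = 159/(8 + 9) + 2*(-10)/(12 - 10) = 159/17 + 2*(-10)/2 = (1/17)*159 + 2*(-10)*(½) = 159/17 - 10 = -11/17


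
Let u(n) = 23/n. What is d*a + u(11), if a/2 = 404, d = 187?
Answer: 1662079/11 ≈ 1.5110e+5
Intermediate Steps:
a = 808 (a = 2*404 = 808)
d*a + u(11) = 187*808 + 23/11 = 151096 + 23*(1/11) = 151096 + 23/11 = 1662079/11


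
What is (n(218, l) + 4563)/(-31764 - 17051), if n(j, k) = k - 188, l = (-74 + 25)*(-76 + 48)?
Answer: -5747/48815 ≈ -0.11773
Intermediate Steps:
l = 1372 (l = -49*(-28) = 1372)
n(j, k) = -188 + k
(n(218, l) + 4563)/(-31764 - 17051) = ((-188 + 1372) + 4563)/(-31764 - 17051) = (1184 + 4563)/(-48815) = 5747*(-1/48815) = -5747/48815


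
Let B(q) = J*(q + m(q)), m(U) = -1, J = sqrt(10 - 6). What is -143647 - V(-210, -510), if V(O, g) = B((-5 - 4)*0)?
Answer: -143645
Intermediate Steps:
J = 2 (J = sqrt(4) = 2)
B(q) = -2 + 2*q (B(q) = 2*(q - 1) = 2*(-1 + q) = -2 + 2*q)
V(O, g) = -2 (V(O, g) = -2 + 2*((-5 - 4)*0) = -2 + 2*(-9*0) = -2 + 2*0 = -2 + 0 = -2)
-143647 - V(-210, -510) = -143647 - 1*(-2) = -143647 + 2 = -143645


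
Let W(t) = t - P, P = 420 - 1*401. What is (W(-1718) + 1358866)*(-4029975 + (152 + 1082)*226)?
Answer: -5090714377739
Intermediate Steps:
P = 19 (P = 420 - 401 = 19)
W(t) = -19 + t (W(t) = t - 1*19 = t - 19 = -19 + t)
(W(-1718) + 1358866)*(-4029975 + (152 + 1082)*226) = ((-19 - 1718) + 1358866)*(-4029975 + (152 + 1082)*226) = (-1737 + 1358866)*(-4029975 + 1234*226) = 1357129*(-4029975 + 278884) = 1357129*(-3751091) = -5090714377739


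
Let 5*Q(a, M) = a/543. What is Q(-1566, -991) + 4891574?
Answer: 4426873948/905 ≈ 4.8916e+6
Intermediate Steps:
Q(a, M) = a/2715 (Q(a, M) = (a/543)/5 = a/2715)
Q(-1566, -991) + 4891574 = (1/2715)*(-1566) + 4891574 = -522/905 + 4891574 = 4426873948/905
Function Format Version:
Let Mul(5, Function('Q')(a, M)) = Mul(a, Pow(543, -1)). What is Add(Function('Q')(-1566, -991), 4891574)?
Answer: Rational(4426873948, 905) ≈ 4.8916e+6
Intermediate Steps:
Function('Q')(a, M) = Mul(Rational(1, 2715), a) (Function('Q')(a, M) = Mul(Rational(1, 5), Mul(a, Pow(543, -1))) = Mul(Rational(1, 5), Mul(a, Rational(1, 543))) = Mul(Rational(1, 5), Mul(Rational(1, 543), a)) = Mul(Rational(1, 2715), a))
Add(Function('Q')(-1566, -991), 4891574) = Add(Mul(Rational(1, 2715), -1566), 4891574) = Add(Rational(-522, 905), 4891574) = Rational(4426873948, 905)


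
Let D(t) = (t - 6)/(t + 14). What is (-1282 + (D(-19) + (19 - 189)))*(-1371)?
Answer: 1983837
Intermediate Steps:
D(t) = (-6 + t)/(14 + t)
(-1282 + (D(-19) + (19 - 189)))*(-1371) = (-1282 + ((-6 - 19)/(14 - 19) + (19 - 189)))*(-1371) = (-1282 + (-25/(-5) - 170))*(-1371) = (-1282 + (-⅕*(-25) - 170))*(-1371) = (-1282 + (5 - 170))*(-1371) = (-1282 - 165)*(-1371) = -1447*(-1371) = 1983837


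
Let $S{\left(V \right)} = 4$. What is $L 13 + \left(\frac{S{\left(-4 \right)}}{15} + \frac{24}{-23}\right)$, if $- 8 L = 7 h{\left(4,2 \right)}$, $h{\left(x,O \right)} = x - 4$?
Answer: $- \frac{268}{345} \approx -0.77681$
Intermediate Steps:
$h{\left(x,O \right)} = -4 + x$
$L = 0$ ($L = - \frac{7 \left(-4 + 4\right)}{8} = - \frac{7 \cdot 0}{8} = \left(- \frac{1}{8}\right) 0 = 0$)
$L 13 + \left(\frac{S{\left(-4 \right)}}{15} + \frac{24}{-23}\right) = 0 \cdot 13 + \left(\frac{4}{15} + \frac{24}{-23}\right) = 0 + \left(4 \cdot \frac{1}{15} + 24 \left(- \frac{1}{23}\right)\right) = 0 + \left(\frac{4}{15} - \frac{24}{23}\right) = 0 - \frac{268}{345} = - \frac{268}{345}$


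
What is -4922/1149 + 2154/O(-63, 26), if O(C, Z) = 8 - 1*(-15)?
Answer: 2361740/26427 ≈ 89.368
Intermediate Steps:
O(C, Z) = 23 (O(C, Z) = 8 + 15 = 23)
-4922/1149 + 2154/O(-63, 26) = -4922/1149 + 2154/23 = 2361740/26427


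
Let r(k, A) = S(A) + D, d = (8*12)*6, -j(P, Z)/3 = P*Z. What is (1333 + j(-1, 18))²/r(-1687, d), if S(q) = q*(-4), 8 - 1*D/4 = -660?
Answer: 1923769/368 ≈ 5227.6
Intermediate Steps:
D = 2672 (D = 32 - 4*(-660) = 32 + 2640 = 2672)
j(P, Z) = -3*P*Z
d = 576 (d = 96*6 = 576)
S(q) = -4*q
r(k, A) = 2672 - 4*A (r(k, A) = -4*A + 2672 = 2672 - 4*A)
(1333 + j(-1, 18))²/r(-1687, d) = (1333 - 3*(-1)*18)²/(2672 - 4*576) = (1333 + 54)²/(2672 - 2304) = 1387²/368 = 1923769*(1/368) = 1923769/368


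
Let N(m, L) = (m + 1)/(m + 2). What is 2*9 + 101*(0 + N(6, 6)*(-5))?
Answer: -3391/8 ≈ -423.88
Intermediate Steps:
N(m, L) = (1 + m)/(2 + m)
2*9 + 101*(0 + N(6, 6)*(-5)) = 2*9 + 101*(0 + ((1 + 6)/(2 + 6))*(-5)) = 18 + 101*(0 + (7/8)*(-5)) = 18 + 101*(0 - 35/8) = 18 + 101*(-35/8) = 18 - 3535/8 = -3391/8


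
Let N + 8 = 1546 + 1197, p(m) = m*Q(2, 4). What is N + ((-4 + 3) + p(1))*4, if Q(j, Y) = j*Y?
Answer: 2763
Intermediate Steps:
Q(j, Y) = Y*j
p(m) = 8*m (p(m) = m*(4*2) = m*8 = 8*m)
N = 2735 (N = -8 + (1546 + 1197) = -8 + 2743 = 2735)
N + ((-4 + 3) + p(1))*4 = 2735 + ((-4 + 3) + 8*1)*4 = 2735 + (-1 + 8)*4 = 2735 + 7*4 = 2735 + 28 = 2763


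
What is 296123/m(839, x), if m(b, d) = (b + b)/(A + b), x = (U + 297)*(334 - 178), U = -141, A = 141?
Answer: 145100270/839 ≈ 1.7294e+5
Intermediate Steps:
x = 24336 (x = (-141 + 297)*(334 - 178) = 156*156 = 24336)
m(b, d) = 2*b/(141 + b) (m(b, d) = (b + b)/(141 + b) = (2*b)/(141 + b) = 2*b/(141 + b))
296123/m(839, x) = 296123/((2*839/(141 + 839))) = 296123/((2*839/980)) = 296123/((2*839*(1/980))) = 296123/(839/490) = 296123*(490/839) = 145100270/839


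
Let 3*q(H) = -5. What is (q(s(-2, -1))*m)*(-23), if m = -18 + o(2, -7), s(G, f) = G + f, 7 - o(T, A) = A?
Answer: -460/3 ≈ -153.33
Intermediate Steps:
o(T, A) = 7 - A
q(H) = -5/3 (q(H) = (1/3)*(-5) = -5/3)
m = -4 (m = -18 + (7 - 1*(-7)) = -18 + (7 + 7) = -18 + 14 = -4)
(q(s(-2, -1))*m)*(-23) = -5/3*(-4)*(-23) = (20/3)*(-23) = -460/3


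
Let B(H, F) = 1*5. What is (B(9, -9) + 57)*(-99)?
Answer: -6138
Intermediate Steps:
B(H, F) = 5
(B(9, -9) + 57)*(-99) = (5 + 57)*(-99) = 62*(-99) = -6138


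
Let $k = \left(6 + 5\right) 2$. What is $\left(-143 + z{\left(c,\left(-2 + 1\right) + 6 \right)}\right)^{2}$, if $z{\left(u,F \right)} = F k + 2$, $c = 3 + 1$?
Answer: $961$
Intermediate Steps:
$k = 22$ ($k = 11 \cdot 2 = 22$)
$c = 4$
$z{\left(u,F \right)} = 2 + 22 F$ ($z{\left(u,F \right)} = F 22 + 2 = 22 F + 2 = 2 + 22 F$)
$\left(-143 + z{\left(c,\left(-2 + 1\right) + 6 \right)}\right)^{2} = \left(-143 + \left(2 + 22 \left(\left(-2 + 1\right) + 6\right)\right)\right)^{2} = \left(-143 + \left(2 + 22 \left(-1 + 6\right)\right)\right)^{2} = \left(-143 + \left(2 + 22 \cdot 5\right)\right)^{2} = \left(-143 + \left(2 + 110\right)\right)^{2} = \left(-143 + 112\right)^{2} = \left(-31\right)^{2} = 961$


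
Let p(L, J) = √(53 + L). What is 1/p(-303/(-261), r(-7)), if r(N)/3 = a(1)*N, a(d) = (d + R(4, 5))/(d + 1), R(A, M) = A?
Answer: √102486/2356 ≈ 0.13588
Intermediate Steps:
a(d) = (4 + d)/(1 + d) (a(d) = (d + 4)/(d + 1) = (4 + d)/(1 + d))
r(N) = 15*N/2 (r(N) = 3*(((4 + 1)/(1 + 1))*N) = 3*((5/2)*N) = 3*(((½)*5)*N) = 3*(5*N/2) = 15*N/2)
1/p(-303/(-261), r(-7)) = 1/(√(53 - 303/(-261))) = 1/(√(53 - 303*(-1/261))) = 1/(√(53 + 101/87)) = 1/(√(4712/87)) = 1/(2*√102486/87) = √102486/2356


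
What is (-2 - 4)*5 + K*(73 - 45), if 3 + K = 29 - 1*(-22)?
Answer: 1314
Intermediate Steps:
K = 48 (K = -3 + (29 - 1*(-22)) = -3 + (29 + 22) = -3 + 51 = 48)
(-2 - 4)*5 + K*(73 - 45) = (-2 - 4)*5 + 48*(73 - 45) = -6*5 + 48*28 = -30 + 1344 = 1314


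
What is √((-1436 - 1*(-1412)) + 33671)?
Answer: √33647 ≈ 183.43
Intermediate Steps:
√((-1436 - 1*(-1412)) + 33671) = √((-1436 + 1412) + 33671) = √(-24 + 33671) = √33647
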